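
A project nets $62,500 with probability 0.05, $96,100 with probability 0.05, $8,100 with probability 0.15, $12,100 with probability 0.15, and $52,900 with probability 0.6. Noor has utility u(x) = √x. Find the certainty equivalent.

E[u] = 0.05·√62500 + 0.05·√96100 + 0.15·√8100 + 0.15·√12100 + 0.6·√52900 = 0.05·250 + 0.05·310 + 0.15·90 + 0.15·110 + 0.6·230 = 196
CE = (196)² = 38416

$38,416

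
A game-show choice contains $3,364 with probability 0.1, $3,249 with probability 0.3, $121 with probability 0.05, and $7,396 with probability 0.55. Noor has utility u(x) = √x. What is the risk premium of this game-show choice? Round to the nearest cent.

E[u] = 0.1·√3364 + 0.3·√3249 + 0.05·√121 + 0.55·√7396 = 0.1·58 + 0.3·57 + 0.05·11 + 0.55·86 = 70.75
CE = (70.75)² = 5005.5625
Risk premium = EV − CE = 5384.95 − 5005.5625 = 379.3875

$379.39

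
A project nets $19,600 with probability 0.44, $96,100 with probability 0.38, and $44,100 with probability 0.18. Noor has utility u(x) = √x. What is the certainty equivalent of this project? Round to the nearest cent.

E[u] = 0.44·√19600 + 0.38·√96100 + 0.18·√44100 = 0.44·140 + 0.38·310 + 0.18·210 = 217.2
CE = (217.2)² = 47175.84

$47,175.84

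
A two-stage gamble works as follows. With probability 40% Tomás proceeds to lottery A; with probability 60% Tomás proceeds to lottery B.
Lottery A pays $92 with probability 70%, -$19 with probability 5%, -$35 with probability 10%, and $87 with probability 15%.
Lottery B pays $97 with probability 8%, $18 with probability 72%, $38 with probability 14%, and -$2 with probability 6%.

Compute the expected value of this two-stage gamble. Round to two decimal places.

$44.75

EV(A) = 0.7 × 92 + 0.05 × (-19) + 0.1 × (-35) + 0.15 × 87 = 64.4 − 0.95 − 3.5 + 13.05 = 73
EV(B) = 0.08 × 97 + 0.72 × 18 + 0.14 × 38 + 0.06 × (-2) = 7.76 + 12.96 + 5.32 − 0.12 = 25.92
Overall = 0.4 × 73 + 0.6 × 25.92 = 29.2 + 15.552 = 44.752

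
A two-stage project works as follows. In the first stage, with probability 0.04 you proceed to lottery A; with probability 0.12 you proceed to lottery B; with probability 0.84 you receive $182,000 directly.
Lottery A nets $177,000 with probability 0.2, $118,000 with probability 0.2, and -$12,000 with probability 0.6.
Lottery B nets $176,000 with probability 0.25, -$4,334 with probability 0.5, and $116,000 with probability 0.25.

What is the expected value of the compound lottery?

EV(A) = 0.2 × 177000 + 0.2 × 118000 + 0.6 × (-12000) = 35400 + 23600 − 7200 = 51800
EV(B) = 0.25 × 176000 + 0.5 × (-4334) + 0.25 × 116000 = 44000 − 2167 + 29000 = 70833
Branch C: 182000 (certain)
Overall = 0.04 × 51800 + 0.12 × 70833 + 0.84 × 182000 = 2072 + 8499.96 + 152880 = 163451.96

$163,451.96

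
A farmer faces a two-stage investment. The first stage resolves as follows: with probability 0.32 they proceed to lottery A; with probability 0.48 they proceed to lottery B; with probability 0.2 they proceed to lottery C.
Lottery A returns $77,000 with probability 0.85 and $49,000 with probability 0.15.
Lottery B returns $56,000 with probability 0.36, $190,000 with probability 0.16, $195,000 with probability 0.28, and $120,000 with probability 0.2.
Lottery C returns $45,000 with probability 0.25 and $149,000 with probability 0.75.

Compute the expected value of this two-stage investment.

EV(A) = 0.85 × 77000 + 0.15 × 49000 = 65450 + 7350 = 72800
EV(B) = 0.36 × 56000 + 0.16 × 190000 + 0.28 × 195000 + 0.2 × 120000 = 20160 + 30400 + 54600 + 24000 = 129160
EV(C) = 0.25 × 45000 + 0.75 × 149000 = 11250 + 111750 = 123000
Overall = 0.32 × 72800 + 0.48 × 129160 + 0.2 × 123000 = 23296 + 61996.8 + 24600 = 109892.8

$109,892.80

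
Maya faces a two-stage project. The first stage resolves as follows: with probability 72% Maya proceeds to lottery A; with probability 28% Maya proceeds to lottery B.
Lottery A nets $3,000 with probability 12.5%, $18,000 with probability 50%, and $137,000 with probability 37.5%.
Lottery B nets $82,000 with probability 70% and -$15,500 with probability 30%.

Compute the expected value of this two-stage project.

$58,510

EV(A) = 0.125 × 3000 + 0.5 × 18000 + 0.375 × 137000 = 375 + 9000 + 51375 = 60750
EV(B) = 0.7 × 82000 + 0.3 × (-15500) = 57400 − 4650 = 52750
Overall = 0.72 × 60750 + 0.28 × 52750 = 43740 + 14770 = 58510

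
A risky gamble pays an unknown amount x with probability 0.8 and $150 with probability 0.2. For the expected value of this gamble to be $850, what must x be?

0.8·x + 0.2·150 = 850
0.8·x = 850 − 30 = 820
x = 820 / 0.8 = 1025

x = $1,025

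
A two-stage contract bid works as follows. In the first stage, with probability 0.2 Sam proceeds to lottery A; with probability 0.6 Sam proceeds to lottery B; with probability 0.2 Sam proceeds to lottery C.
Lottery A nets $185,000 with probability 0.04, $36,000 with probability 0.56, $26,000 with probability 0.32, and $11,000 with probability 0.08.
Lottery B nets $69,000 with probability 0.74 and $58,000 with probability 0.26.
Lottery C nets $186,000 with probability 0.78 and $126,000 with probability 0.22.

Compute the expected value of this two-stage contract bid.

EV(A) = 0.04 × 185000 + 0.56 × 36000 + 0.32 × 26000 + 0.08 × 11000 = 7400 + 20160 + 8320 + 880 = 36760
EV(B) = 0.74 × 69000 + 0.26 × 58000 = 51060 + 15080 = 66140
EV(C) = 0.78 × 186000 + 0.22 × 126000 = 145080 + 27720 = 172800
Overall = 0.2 × 36760 + 0.6 × 66140 + 0.2 × 172800 = 7352 + 39684 + 34560 = 81596

$81,596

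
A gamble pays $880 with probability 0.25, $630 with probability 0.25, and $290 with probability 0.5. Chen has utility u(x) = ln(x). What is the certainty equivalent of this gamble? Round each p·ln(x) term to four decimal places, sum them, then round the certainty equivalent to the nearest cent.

$464.66

E[u] = 0.25·ln(880) + 0.25·ln(630) + 0.5·ln(290) = 1.6950 + 1.6114 + 2.8349 = 6.1413
CE = e^6.1413 ≈ 464.66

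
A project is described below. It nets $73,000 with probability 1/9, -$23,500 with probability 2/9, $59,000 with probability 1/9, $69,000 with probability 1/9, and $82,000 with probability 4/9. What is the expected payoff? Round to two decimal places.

EV = 1/9 × 73000 + 2/9 × (-23500) + 1/9 × 59000 + 1/9 × 69000 + 4/9 × 82000 = 8111.1111 − 5222.2222 + 6555.5556 + 7666.6667 + 36444.4444 = 53555.5556

$53,555.56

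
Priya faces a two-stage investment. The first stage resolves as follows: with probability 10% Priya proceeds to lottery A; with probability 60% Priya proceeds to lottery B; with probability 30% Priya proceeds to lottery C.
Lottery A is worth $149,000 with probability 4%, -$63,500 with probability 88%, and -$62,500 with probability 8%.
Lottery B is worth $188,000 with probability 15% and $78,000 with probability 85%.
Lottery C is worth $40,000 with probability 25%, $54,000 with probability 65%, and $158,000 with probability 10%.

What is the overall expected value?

$69,478

EV(A) = 0.04 × 149000 + 0.88 × (-63500) + 0.08 × (-62500) = 5960 − 55880 − 5000 = -54920
EV(B) = 0.15 × 188000 + 0.85 × 78000 = 28200 + 66300 = 94500
EV(C) = 0.25 × 40000 + 0.65 × 54000 + 0.1 × 158000 = 10000 + 35100 + 15800 = 60900
Overall = 0.1 × (-54920) + 0.6 × 94500 + 0.3 × 60900 = -5492 + 56700 + 18270 = 69478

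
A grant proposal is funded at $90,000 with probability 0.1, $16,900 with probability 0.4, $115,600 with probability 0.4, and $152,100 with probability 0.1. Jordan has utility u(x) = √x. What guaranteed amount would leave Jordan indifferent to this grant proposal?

E[u] = 0.1·√90000 + 0.4·√16900 + 0.4·√115600 + 0.1·√152100 = 0.1·300 + 0.4·130 + 0.4·340 + 0.1·390 = 257
CE = (257)² = 66049

$66,049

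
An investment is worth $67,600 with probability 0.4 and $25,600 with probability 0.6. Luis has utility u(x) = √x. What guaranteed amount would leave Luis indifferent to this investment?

$40,000

E[u] = 0.4·√67600 + 0.6·√25600 = 0.4·260 + 0.6·160 = 200
CE = (200)² = 40000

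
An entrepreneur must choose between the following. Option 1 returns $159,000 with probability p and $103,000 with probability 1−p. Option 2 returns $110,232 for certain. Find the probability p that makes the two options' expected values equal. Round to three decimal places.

p = 0.129

p·159000 + (1−p)·103000 = 110232
56000p + 103000 = 110232
p = (110232 − 103000) / 56000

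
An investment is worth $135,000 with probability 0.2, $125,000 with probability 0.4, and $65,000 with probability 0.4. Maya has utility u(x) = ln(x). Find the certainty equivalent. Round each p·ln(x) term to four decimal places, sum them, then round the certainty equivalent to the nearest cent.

$97,723.76

E[u] = 0.2·ln(135000) + 0.4·ln(125000) + 0.4·ln(65000) = 2.3626 + 4.6944 + 4.4329 = 11.4899
CE = e^11.4899 ≈ 97723.76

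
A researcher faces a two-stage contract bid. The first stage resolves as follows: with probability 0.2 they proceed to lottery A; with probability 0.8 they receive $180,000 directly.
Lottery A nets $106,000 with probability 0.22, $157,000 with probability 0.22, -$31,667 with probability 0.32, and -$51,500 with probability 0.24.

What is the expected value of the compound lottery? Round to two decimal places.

EV(A) = 0.22 × 106000 + 0.22 × 157000 + 0.32 × (-31667) + 0.24 × (-51500) = 23320 + 34540 − 10133.44 − 12360 = 35366.56
Branch B: 180000 (certain)
Overall = 0.2 × 35366.56 + 0.8 × 180000 = 7073.312 + 144000 = 151073.312

$151,073.31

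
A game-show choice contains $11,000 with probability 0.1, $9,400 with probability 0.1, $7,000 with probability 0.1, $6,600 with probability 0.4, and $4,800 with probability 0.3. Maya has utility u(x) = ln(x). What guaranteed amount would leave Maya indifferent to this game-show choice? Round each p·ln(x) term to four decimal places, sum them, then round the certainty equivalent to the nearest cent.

$6,578.75

E[u] = 0.1·ln(11000) + 0.1·ln(9400) + 0.1·ln(7000) + 0.4·ln(6600) + 0.3·ln(4800) = 0.9306 + 0.9148 + 0.8854 + 3.5179 + 2.5429 = 8.7916
CE = e^8.7916 ≈ 6578.75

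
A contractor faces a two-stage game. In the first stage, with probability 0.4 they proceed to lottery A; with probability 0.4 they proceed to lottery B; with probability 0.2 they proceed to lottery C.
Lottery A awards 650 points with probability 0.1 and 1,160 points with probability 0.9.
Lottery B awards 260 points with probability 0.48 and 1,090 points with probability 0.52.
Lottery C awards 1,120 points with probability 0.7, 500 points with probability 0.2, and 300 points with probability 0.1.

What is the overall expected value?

903.04 points

EV(A) = 0.1 × 650 + 0.9 × 1160 = 65 + 1044 = 1109
EV(B) = 0.48 × 260 + 0.52 × 1090 = 124.8 + 566.8 = 691.6
EV(C) = 0.7 × 1120 + 0.2 × 500 + 0.1 × 300 = 784 + 100 + 30 = 914
Overall = 0.4 × 1109 + 0.4 × 691.6 + 0.2 × 914 = 443.6 + 276.64 + 182.8 = 903.04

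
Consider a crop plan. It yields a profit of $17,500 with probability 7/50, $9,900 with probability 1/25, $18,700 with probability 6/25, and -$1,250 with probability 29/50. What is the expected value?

EV = 7/50 × 17500 + 1/25 × 9900 + 6/25 × 18700 + 29/50 × (-1250) = 2450 + 396 + 4488 − 725 = 6609

$6,609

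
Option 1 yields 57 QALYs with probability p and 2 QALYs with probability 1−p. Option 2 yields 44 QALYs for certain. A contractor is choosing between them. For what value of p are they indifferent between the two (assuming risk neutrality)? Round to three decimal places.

p·57 + (1−p)·2 = 44
55p + 2 = 44
p = (44 − 2) / 55

p = 0.764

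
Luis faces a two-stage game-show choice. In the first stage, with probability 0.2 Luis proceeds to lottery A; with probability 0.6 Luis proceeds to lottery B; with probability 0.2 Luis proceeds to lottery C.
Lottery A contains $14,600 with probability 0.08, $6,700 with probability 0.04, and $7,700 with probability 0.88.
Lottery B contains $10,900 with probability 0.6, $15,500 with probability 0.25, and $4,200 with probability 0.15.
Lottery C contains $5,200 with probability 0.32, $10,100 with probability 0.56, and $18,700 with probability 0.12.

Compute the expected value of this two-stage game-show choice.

$10,182.20

EV(A) = 0.08 × 14600 + 0.04 × 6700 + 0.88 × 7700 = 1168 + 268 + 6776 = 8212
EV(B) = 0.6 × 10900 + 0.25 × 15500 + 0.15 × 4200 = 6540 + 3875 + 630 = 11045
EV(C) = 0.32 × 5200 + 0.56 × 10100 + 0.12 × 18700 = 1664 + 5656 + 2244 = 9564
Overall = 0.2 × 8212 + 0.6 × 11045 + 0.2 × 9564 = 1642.4 + 6627 + 1912.8 = 10182.2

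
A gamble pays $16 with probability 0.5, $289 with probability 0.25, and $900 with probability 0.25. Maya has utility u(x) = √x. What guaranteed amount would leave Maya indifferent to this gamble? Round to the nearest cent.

E[u] = 0.5·√16 + 0.25·√289 + 0.25·√900 = 0.5·4 + 0.25·17 + 0.25·30 = 13.75
CE = (13.75)² = 189.0625

$189.06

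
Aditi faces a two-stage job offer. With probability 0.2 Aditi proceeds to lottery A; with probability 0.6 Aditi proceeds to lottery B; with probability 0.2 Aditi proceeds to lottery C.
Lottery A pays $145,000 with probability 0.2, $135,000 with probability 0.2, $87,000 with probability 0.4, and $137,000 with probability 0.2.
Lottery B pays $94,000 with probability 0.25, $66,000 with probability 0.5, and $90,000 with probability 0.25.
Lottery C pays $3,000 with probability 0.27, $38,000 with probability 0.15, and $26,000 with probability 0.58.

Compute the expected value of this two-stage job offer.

$75,358

EV(A) = 0.2 × 145000 + 0.2 × 135000 + 0.4 × 87000 + 0.2 × 137000 = 29000 + 27000 + 34800 + 27400 = 118200
EV(B) = 0.25 × 94000 + 0.5 × 66000 + 0.25 × 90000 = 23500 + 33000 + 22500 = 79000
EV(C) = 0.27 × 3000 + 0.15 × 38000 + 0.58 × 26000 = 810 + 5700 + 15080 = 21590
Overall = 0.2 × 118200 + 0.6 × 79000 + 0.2 × 21590 = 23640 + 47400 + 4318 = 75358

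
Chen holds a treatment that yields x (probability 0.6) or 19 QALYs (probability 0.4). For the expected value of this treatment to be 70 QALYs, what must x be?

x = 104 QALYs

0.6·x + 0.4·19 = 70
0.6·x = 70 − 7.6 = 62.4
x = 62.4 / 0.6 = 104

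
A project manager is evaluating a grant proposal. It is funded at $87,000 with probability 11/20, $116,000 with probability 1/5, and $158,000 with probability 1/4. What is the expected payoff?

EV = 11/20 × 87000 + 1/5 × 116000 + 1/4 × 158000 = 47850 + 23200 + 39500 = 110550

$110,550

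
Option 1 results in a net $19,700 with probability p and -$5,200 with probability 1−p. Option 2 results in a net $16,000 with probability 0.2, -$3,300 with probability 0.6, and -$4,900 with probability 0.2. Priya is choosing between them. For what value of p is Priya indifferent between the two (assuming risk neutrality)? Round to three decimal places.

EV(Option 2) = 0.2 × 16000 + 0.6 × (-3300) + 0.2 × (-4900) = 3200 − 1980 − 980 = 240
p·19700 + (1−p)·(-5200) = 240
24900p − 5200 = 240
p = (240 + 5200) / 24900

p = 0.218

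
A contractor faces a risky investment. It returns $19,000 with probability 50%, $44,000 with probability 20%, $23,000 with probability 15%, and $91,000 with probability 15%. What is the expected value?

$35,400

EV = 0.5 × 19000 + 0.2 × 44000 + 0.15 × 23000 + 0.15 × 91000 = 9500 + 8800 + 3450 + 13650 = 35400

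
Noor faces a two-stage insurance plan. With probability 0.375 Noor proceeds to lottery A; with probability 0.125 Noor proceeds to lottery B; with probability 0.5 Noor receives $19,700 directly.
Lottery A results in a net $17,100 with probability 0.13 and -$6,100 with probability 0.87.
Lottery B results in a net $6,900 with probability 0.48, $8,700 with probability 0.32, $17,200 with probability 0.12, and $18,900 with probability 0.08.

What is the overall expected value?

$9,902.50

EV(A) = 0.13 × 17100 + 0.87 × (-6100) = 2223 − 5307 = -3084
EV(B) = 0.48 × 6900 + 0.32 × 8700 + 0.12 × 17200 + 0.08 × 18900 = 3312 + 2784 + 2064 + 1512 = 9672
Branch C: 19700 (certain)
Overall = 0.375 × (-3084) + 0.125 × 9672 + 0.5 × 19700 = -1156.5 + 1209 + 9850 = 9902.5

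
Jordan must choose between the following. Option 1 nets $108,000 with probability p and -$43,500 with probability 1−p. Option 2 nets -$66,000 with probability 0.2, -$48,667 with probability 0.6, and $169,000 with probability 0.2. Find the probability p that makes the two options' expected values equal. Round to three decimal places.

EV(Option 2) = 0.2 × (-66000) + 0.6 × (-48667) + 0.2 × 169000 = -13200 − 29200.2 + 33800 = -8600.2
p·108000 + (1−p)·(-43500) = -8600.2
151500p − 43500 = -8600.2
p = (-8600.2 + 43500) / 151500

p = 0.230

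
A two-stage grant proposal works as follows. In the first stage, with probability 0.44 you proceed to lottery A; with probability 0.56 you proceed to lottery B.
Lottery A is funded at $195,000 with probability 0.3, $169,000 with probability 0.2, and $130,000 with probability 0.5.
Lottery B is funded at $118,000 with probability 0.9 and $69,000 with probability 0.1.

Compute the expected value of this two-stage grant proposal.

EV(A) = 0.3 × 195000 + 0.2 × 169000 + 0.5 × 130000 = 58500 + 33800 + 65000 = 157300
EV(B) = 0.9 × 118000 + 0.1 × 69000 = 106200 + 6900 = 113100
Overall = 0.44 × 157300 + 0.56 × 113100 = 69212 + 63336 = 132548

$132,548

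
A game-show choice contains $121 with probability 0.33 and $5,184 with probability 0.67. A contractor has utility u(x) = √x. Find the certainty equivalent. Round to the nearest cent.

E[u] = 0.33·√121 + 0.67·√5184 = 0.33·11 + 0.67·72 = 51.87
CE = (51.87)² = 2690.4969

$2,690.50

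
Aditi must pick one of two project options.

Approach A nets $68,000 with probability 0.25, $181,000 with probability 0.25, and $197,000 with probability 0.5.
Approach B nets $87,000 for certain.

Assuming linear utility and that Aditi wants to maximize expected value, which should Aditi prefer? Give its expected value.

Approach A = 0.25 × 68000 + 0.25 × 181000 + 0.5 × 197000 = 17000 + 45250 + 98500 = 160750
Approach B: 87000 (certain)

Approach A ($160,750)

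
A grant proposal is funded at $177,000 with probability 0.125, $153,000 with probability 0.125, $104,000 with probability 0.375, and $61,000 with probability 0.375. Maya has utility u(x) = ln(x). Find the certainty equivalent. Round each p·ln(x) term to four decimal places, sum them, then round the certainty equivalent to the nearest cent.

E[u] = 0.125·ln(177000) + 0.125·ln(153000) + 0.375·ln(104000) + 0.375·ln(61000) = 1.5105 + 1.4923 + 4.3321 + 4.1320 = 11.4669
CE = e^11.4669 ≈ 95501.76

$95,501.76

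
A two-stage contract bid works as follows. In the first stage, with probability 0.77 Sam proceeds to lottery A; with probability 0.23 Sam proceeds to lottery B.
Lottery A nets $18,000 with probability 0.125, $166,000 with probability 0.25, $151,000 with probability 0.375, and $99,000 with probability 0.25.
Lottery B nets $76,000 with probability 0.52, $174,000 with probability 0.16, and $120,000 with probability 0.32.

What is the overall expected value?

$120,671.05

EV(A) = 0.125 × 18000 + 0.25 × 166000 + 0.375 × 151000 + 0.25 × 99000 = 2250 + 41500 + 56625 + 24750 = 125125
EV(B) = 0.52 × 76000 + 0.16 × 174000 + 0.32 × 120000 = 39520 + 27840 + 38400 = 105760
Overall = 0.77 × 125125 + 0.23 × 105760 = 96346.25 + 24324.8 = 120671.05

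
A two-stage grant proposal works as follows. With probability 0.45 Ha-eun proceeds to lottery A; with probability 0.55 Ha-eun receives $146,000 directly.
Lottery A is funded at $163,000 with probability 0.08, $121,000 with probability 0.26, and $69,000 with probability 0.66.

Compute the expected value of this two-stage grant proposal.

$120,818

EV(A) = 0.08 × 163000 + 0.26 × 121000 + 0.66 × 69000 = 13040 + 31460 + 45540 = 90040
Branch B: 146000 (certain)
Overall = 0.45 × 90040 + 0.55 × 146000 = 40518 + 80300 = 120818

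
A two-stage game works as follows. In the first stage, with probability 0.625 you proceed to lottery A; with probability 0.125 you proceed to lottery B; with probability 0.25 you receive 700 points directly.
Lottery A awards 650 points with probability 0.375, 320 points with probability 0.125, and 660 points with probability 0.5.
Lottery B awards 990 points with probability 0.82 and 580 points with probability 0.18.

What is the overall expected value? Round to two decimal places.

673.12 points

EV(A) = 0.375 × 650 + 0.125 × 320 + 0.5 × 660 = 243.75 + 40 + 330 = 613.75
EV(B) = 0.82 × 990 + 0.18 × 580 = 811.8 + 104.4 = 916.2
Branch C: 700 (certain)
Overall = 0.625 × 613.75 + 0.125 × 916.2 + 0.25 × 700 = 383.59375 + 114.525 + 175 = 673.11875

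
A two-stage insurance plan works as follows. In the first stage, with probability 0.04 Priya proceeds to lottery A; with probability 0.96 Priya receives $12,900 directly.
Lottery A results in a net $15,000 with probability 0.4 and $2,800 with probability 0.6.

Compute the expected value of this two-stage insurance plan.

EV(A) = 0.4 × 15000 + 0.6 × 2800 = 6000 + 1680 = 7680
Branch B: 12900 (certain)
Overall = 0.04 × 7680 + 0.96 × 12900 = 307.2 + 12384 = 12691.2

$12,691.20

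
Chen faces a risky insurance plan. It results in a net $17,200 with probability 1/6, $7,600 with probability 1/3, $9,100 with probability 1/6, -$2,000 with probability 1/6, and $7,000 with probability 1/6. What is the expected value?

EV = 1/6 × 17200 + 1/3 × 7600 + 1/6 × 9100 + 1/6 × (-2000) + 1/6 × 7000 = 2866.6667 + 2533.3333 + 1516.6667 − 333.3333 + 1166.6667 = 7750

$7,750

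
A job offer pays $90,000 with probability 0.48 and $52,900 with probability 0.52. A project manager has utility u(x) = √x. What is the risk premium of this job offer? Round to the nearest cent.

E[u] = 0.48·√90000 + 0.52·√52900 = 0.48·300 + 0.52·230 = 263.6
CE = (263.6)² = 69484.96
Risk premium = EV − CE = 70708 − 69484.96 = 1223.04

$1,223.04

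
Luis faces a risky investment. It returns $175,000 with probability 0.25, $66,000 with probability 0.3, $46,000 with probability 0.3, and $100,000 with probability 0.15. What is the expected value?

$92,350

EV = 0.25 × 175000 + 0.3 × 66000 + 0.3 × 46000 + 0.15 × 100000 = 43750 + 19800 + 13800 + 15000 = 92350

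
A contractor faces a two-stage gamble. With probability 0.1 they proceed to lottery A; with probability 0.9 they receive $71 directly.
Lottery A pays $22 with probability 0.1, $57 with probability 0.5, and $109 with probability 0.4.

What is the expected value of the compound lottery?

$71.33

EV(A) = 0.1 × 22 + 0.5 × 57 + 0.4 × 109 = 2.2 + 28.5 + 43.6 = 74.3
Branch B: 71 (certain)
Overall = 0.1 × 74.3 + 0.9 × 71 = 7.43 + 63.9 = 71.33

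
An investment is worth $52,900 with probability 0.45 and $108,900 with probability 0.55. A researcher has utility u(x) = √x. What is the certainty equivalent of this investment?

$81,225

E[u] = 0.45·√52900 + 0.55·√108900 = 0.45·230 + 0.55·330 = 285
CE = (285)² = 81225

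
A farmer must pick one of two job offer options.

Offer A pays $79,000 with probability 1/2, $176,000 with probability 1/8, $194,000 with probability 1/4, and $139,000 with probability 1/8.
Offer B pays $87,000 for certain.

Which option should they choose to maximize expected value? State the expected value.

Offer A ($127,375)

Offer A = 1/2 × 79000 + 1/8 × 176000 + 1/4 × 194000 + 1/8 × 139000 = 39500 + 22000 + 48500 + 17375 = 127375
Offer B: 87000 (certain)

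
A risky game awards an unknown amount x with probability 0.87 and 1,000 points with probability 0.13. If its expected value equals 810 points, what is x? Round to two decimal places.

x = 781.61 points

0.87·x + 0.13·1000 = 810
0.87·x = 810 − 130 = 680
x = 680 / 0.87 = 781.6092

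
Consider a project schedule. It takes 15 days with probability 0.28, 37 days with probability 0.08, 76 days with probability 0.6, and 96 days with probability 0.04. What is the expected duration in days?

56.6 days

EV = 0.28 × 15 + 0.08 × 37 + 0.6 × 76 + 0.04 × 96 = 4.2 + 2.96 + 45.6 + 3.84 = 56.6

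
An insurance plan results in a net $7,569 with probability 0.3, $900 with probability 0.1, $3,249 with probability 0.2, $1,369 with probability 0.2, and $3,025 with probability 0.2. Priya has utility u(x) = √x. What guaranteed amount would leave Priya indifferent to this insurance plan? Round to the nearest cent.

E[u] = 0.3·√7569 + 0.1·√900 + 0.2·√3249 + 0.2·√1369 + 0.2·√3025 = 0.3·87 + 0.1·30 + 0.2·57 + 0.2·37 + 0.2·55 = 58.9
CE = (58.9)² = 3469.21

$3,469.21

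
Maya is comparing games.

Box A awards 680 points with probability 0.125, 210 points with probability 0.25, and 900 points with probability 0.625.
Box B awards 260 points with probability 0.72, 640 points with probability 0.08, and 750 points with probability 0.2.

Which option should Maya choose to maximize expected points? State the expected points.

Box A (700 points)

Box A = 0.125 × 680 + 0.25 × 210 + 0.625 × 900 = 85 + 52.5 + 562.5 = 700
Box B = 0.72 × 260 + 0.08 × 640 + 0.2 × 750 = 187.2 + 51.2 + 150 = 388.4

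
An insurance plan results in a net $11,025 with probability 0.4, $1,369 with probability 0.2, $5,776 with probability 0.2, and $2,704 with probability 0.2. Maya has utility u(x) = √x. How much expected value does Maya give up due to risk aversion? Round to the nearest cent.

E[u] = 0.4·√11025 + 0.2·√1369 + 0.2·√5776 + 0.2·√2704 = 0.4·105 + 0.2·37 + 0.2·76 + 0.2·52 = 75
CE = (75)² = 5625
Risk premium = EV − CE = 6379.8 − 5625 = 754.8

$754.80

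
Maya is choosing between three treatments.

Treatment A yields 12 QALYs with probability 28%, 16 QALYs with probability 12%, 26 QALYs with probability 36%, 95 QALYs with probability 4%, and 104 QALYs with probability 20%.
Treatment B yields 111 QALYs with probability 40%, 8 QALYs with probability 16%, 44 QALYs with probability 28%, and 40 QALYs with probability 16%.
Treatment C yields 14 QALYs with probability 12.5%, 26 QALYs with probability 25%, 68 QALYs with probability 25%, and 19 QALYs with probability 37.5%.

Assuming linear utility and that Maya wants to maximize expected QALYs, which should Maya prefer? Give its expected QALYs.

Treatment B (64.4 QALYs)

Treatment A = 0.28 × 12 + 0.12 × 16 + 0.36 × 26 + 0.04 × 95 + 0.2 × 104 = 3.36 + 1.92 + 9.36 + 3.8 + 20.8 = 39.24
Treatment B = 0.4 × 111 + 0.16 × 8 + 0.28 × 44 + 0.16 × 40 = 44.4 + 1.28 + 12.32 + 6.4 = 64.4
Treatment C = 0.125 × 14 + 0.25 × 26 + 0.25 × 68 + 0.375 × 19 = 1.75 + 6.5 + 17 + 7.125 = 32.375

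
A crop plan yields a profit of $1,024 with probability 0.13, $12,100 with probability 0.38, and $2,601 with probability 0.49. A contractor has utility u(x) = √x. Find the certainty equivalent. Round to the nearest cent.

E[u] = 0.13·√1024 + 0.38·√12100 + 0.49·√2601 = 0.13·32 + 0.38·110 + 0.49·51 = 70.95
CE = (70.95)² = 5033.9025

$5,033.90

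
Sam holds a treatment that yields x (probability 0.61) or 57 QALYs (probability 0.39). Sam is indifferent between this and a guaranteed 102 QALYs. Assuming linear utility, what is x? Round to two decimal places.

0.61·x + 0.39·57 = 102
0.61·x = 102 − 22.23 = 79.77
x = 79.77 / 0.61 = 130.7705

x = 130.77 QALYs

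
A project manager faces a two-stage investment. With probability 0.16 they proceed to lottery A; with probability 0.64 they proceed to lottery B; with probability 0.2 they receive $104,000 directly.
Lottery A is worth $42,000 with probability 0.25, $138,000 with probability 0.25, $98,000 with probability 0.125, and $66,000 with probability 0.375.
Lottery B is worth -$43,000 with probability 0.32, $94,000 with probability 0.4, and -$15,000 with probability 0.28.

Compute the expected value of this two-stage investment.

EV(A) = 0.25 × 42000 + 0.25 × 138000 + 0.125 × 98000 + 0.375 × 66000 = 10500 + 34500 + 12250 + 24750 = 82000
EV(B) = 0.32 × (-43000) + 0.4 × 94000 + 0.28 × (-15000) = -13760 + 37600 − 4200 = 19640
Branch C: 104000 (certain)
Overall = 0.16 × 82000 + 0.64 × 19640 + 0.2 × 104000 = 13120 + 12569.6 + 20800 = 46489.6

$46,489.60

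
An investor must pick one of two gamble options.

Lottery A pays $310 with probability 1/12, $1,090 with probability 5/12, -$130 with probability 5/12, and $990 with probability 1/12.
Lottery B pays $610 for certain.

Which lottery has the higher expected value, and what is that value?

Lottery B ($610)

Lottery A = 1/12 × 310 + 5/12 × 1090 + 5/12 × (-130) + 1/12 × 990 = 25.8333 + 454.1667 − 54.1667 + 82.5 = 508.3333
Lottery B: 610 (certain)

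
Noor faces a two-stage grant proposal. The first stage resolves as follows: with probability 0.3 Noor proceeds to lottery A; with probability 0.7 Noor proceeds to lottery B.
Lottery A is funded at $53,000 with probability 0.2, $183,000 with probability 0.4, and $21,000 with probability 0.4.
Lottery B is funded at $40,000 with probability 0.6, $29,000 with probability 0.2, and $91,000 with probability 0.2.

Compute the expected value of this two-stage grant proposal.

EV(A) = 0.2 × 53000 + 0.4 × 183000 + 0.4 × 21000 = 10600 + 73200 + 8400 = 92200
EV(B) = 0.6 × 40000 + 0.2 × 29000 + 0.2 × 91000 = 24000 + 5800 + 18200 = 48000
Overall = 0.3 × 92200 + 0.7 × 48000 = 27660 + 33600 = 61260

$61,260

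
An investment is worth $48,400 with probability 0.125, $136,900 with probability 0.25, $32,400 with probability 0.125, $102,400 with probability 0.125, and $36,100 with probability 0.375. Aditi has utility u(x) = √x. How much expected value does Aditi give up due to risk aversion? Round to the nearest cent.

E[u] = 0.125·√48400 + 0.25·√136900 + 0.125·√32400 + 0.125·√102400 + 0.375·√36100 = 0.125·220 + 0.25·370 + 0.125·180 + 0.125·320 + 0.375·190 = 253.75
CE = (253.75)² = 64389.0625
Risk premium = EV − CE = 70662.5 − 64389.0625 = 6273.4375

$6,273.44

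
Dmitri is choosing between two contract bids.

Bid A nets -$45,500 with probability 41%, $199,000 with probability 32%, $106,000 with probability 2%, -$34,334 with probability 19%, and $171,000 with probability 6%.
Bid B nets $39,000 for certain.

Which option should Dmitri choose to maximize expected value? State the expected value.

Bid A ($50,881.54)

Bid A = 0.41 × (-45500) + 0.32 × 199000 + 0.02 × 106000 + 0.19 × (-34334) + 0.06 × 171000 = -18655 + 63680 + 2120 − 6523.46 + 10260 = 50881.54
Bid B: 39000 (certain)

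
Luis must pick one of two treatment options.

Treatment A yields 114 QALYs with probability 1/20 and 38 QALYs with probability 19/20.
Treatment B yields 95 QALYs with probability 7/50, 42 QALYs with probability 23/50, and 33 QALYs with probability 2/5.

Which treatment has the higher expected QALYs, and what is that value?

Treatment A = 1/20 × 114 + 19/20 × 38 = 5.7 + 36.1 = 41.8
Treatment B = 7/50 × 95 + 23/50 × 42 + 2/5 × 33 = 13.3 + 19.32 + 13.2 = 45.82

Treatment B (45.82 QALYs)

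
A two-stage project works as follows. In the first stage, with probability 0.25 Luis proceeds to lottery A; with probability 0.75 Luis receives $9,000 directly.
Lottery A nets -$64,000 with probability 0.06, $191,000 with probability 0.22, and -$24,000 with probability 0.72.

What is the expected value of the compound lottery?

EV(A) = 0.06 × (-64000) + 0.22 × 191000 + 0.72 × (-24000) = -3840 + 42020 − 17280 = 20900
Branch B: 9000 (certain)
Overall = 0.25 × 20900 + 0.75 × 9000 = 5225 + 6750 = 11975

$11,975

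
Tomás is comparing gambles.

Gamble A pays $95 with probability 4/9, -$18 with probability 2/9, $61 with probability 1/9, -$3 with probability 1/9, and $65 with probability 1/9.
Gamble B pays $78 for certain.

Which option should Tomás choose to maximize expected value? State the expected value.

Gamble A = 4/9 × 95 + 2/9 × (-18) + 1/9 × 61 + 1/9 × (-3) + 1/9 × 65 = 42.2222 − 4 + 6.7778 − 0.3333 + 7.2222 = 51.8889
Gamble B: 78 (certain)

Gamble B ($78)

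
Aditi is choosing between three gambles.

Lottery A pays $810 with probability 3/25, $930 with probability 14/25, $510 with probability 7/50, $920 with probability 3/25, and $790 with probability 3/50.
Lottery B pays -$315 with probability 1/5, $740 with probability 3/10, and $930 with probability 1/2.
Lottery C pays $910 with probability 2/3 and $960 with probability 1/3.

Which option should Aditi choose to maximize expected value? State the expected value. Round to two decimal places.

Lottery C ($926.67)

Lottery A = 3/25 × 810 + 14/25 × 930 + 7/50 × 510 + 3/25 × 920 + 3/50 × 790 = 97.2 + 520.8 + 71.4 + 110.4 + 47.4 = 847.2
Lottery B = 1/5 × (-315) + 3/10 × 740 + 1/2 × 930 = -63 + 222 + 465 = 624
Lottery C = 2/3 × 910 + 1/3 × 960 = 606.6667 + 320 = 926.6667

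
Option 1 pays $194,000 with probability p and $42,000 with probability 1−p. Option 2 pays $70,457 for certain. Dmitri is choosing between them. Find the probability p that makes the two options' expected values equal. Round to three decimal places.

p·194000 + (1−p)·42000 = 70457
152000p + 42000 = 70457
p = (70457 − 42000) / 152000

p = 0.187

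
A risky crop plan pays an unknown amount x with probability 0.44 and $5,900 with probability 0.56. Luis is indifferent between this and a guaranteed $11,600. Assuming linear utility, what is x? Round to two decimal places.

x = $18,854.55

0.44·x + 0.56·5900 = 11600
0.44·x = 11600 − 3304 = 8296
x = 8296 / 0.44 = 18854.5455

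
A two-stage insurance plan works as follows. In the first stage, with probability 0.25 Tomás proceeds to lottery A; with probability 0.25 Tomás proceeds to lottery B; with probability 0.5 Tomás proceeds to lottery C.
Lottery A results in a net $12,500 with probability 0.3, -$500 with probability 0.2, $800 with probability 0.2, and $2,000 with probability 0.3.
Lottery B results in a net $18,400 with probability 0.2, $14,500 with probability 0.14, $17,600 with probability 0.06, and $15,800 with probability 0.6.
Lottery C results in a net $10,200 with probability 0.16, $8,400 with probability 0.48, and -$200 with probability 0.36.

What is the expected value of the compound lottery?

$7,960

EV(A) = 0.3 × 12500 + 0.2 × (-500) + 0.2 × 800 + 0.3 × 2000 = 3750 − 100 + 160 + 600 = 4410
EV(B) = 0.2 × 18400 + 0.14 × 14500 + 0.06 × 17600 + 0.6 × 15800 = 3680 + 2030 + 1056 + 9480 = 16246
EV(C) = 0.16 × 10200 + 0.48 × 8400 + 0.36 × (-200) = 1632 + 4032 − 72 = 5592
Overall = 0.25 × 4410 + 0.25 × 16246 + 0.5 × 5592 = 1102.5 + 4061.5 + 2796 = 7960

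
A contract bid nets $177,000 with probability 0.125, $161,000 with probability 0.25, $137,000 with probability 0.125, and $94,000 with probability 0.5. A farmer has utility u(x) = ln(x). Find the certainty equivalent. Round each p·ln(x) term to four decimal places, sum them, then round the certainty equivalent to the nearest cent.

$122,002.89

E[u] = 0.125·ln(177000) + 0.25·ln(161000) + 0.125·ln(137000) + 0.5·ln(94000) = 1.5105 + 2.9973 + 1.4785 + 5.7255 = 11.7118
CE = e^11.7118 ≈ 122002.89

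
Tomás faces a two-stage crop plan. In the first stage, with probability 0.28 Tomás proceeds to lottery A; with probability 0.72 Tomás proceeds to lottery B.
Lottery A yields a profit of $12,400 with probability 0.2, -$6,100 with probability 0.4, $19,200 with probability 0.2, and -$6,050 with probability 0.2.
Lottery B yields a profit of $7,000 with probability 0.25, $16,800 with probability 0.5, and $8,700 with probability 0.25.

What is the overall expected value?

EV(A) = 0.2 × 12400 + 0.4 × (-6100) + 0.2 × 19200 + 0.2 × (-6050) = 2480 − 2440 + 3840 − 1210 = 2670
EV(B) = 0.25 × 7000 + 0.5 × 16800 + 0.25 × 8700 = 1750 + 8400 + 2175 = 12325
Overall = 0.28 × 2670 + 0.72 × 12325 = 747.6 + 8874 = 9621.6

$9,621.60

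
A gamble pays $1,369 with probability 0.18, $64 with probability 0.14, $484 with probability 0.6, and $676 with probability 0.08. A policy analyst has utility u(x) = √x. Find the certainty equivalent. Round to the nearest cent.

E[u] = 0.18·√1369 + 0.14·√64 + 0.6·√484 + 0.08·√676 = 0.18·37 + 0.14·8 + 0.6·22 + 0.08·26 = 23.06
CE = (23.06)² = 531.7636

$531.76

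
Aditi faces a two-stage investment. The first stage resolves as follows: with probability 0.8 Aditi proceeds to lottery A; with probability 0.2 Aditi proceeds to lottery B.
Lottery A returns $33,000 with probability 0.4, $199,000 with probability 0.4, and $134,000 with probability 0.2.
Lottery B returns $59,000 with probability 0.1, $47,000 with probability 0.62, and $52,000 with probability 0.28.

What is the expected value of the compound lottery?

EV(A) = 0.4 × 33000 + 0.4 × 199000 + 0.2 × 134000 = 13200 + 79600 + 26800 = 119600
EV(B) = 0.1 × 59000 + 0.62 × 47000 + 0.28 × 52000 = 5900 + 29140 + 14560 = 49600
Overall = 0.8 × 119600 + 0.2 × 49600 = 95680 + 9920 = 105600

$105,600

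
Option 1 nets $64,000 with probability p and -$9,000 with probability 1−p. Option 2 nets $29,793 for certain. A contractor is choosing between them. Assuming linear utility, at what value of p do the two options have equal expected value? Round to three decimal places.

p = 0.531

p·64000 + (1−p)·(-9000) = 29793
73000p − 9000 = 29793
p = (29793 + 9000) / 73000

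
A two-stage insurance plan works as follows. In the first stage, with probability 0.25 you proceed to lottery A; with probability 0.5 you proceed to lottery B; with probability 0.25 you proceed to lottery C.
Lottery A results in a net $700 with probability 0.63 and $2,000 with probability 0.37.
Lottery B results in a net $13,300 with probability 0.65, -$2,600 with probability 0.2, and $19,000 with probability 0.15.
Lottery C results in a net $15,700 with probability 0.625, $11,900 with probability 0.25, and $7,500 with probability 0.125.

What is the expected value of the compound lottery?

EV(A) = 0.63 × 700 + 0.37 × 2000 = 441 + 740 = 1181
EV(B) = 0.65 × 13300 + 0.2 × (-2600) + 0.15 × 19000 = 8645 − 520 + 2850 = 10975
EV(C) = 0.625 × 15700 + 0.25 × 11900 + 0.125 × 7500 = 9812.5 + 2975 + 937.5 = 13725
Overall = 0.25 × 1181 + 0.5 × 10975 + 0.25 × 13725 = 295.25 + 5487.5 + 3431.25 = 9214

$9,214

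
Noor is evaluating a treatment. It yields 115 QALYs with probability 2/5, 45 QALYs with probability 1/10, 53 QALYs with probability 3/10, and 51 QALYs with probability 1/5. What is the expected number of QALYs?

76.6 QALYs

EV = 2/5 × 115 + 1/10 × 45 + 3/10 × 53 + 1/5 × 51 = 46 + 4.5 + 15.9 + 10.2 = 76.6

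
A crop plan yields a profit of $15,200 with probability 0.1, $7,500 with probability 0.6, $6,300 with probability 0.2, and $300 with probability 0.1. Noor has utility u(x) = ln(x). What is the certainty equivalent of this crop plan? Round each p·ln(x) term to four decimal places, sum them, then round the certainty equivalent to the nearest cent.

E[u] = 0.1·ln(15200) + 0.6·ln(7500) + 0.2·ln(6300) + 0.1·ln(300) = 0.9629 + 5.3536 + 1.7497 + 0.5704 = 8.6366
CE = e^8.6366 ≈ 5634.14

$5,634.14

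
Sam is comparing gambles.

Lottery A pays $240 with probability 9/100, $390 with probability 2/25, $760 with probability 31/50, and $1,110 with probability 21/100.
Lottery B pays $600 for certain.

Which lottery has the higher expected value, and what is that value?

Lottery A ($757.10)

Lottery A = 9/100 × 240 + 2/25 × 390 + 31/50 × 760 + 21/100 × 1110 = 21.6 + 31.2 + 471.2 + 233.1 = 757.1
Lottery B: 600 (certain)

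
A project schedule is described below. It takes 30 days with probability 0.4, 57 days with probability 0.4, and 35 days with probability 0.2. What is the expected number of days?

EV = 0.4 × 30 + 0.4 × 57 + 0.2 × 35 = 12 + 22.8 + 7 = 41.8

41.8 days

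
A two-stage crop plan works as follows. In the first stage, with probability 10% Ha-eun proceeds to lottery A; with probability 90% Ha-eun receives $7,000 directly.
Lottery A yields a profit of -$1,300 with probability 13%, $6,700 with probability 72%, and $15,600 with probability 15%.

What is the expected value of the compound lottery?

$6,999.50

EV(A) = 0.13 × (-1300) + 0.72 × 6700 + 0.15 × 15600 = -169 + 4824 + 2340 = 6995
Branch B: 7000 (certain)
Overall = 0.1 × 6995 + 0.9 × 7000 = 699.5 + 6300 = 6999.5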